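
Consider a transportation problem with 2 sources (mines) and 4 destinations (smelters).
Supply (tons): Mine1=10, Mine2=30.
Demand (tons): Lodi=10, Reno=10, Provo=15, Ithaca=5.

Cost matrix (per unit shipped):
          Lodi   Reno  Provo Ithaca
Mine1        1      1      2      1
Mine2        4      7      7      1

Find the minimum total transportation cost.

160

One minimum-cost allocation:
  Mine1→Reno: 10 tons
  Mine2→Lodi: 10 tons
  Mine2→Provo: 15 tons
  Mine2→Ithaca: 5 tons
Total cost = 160.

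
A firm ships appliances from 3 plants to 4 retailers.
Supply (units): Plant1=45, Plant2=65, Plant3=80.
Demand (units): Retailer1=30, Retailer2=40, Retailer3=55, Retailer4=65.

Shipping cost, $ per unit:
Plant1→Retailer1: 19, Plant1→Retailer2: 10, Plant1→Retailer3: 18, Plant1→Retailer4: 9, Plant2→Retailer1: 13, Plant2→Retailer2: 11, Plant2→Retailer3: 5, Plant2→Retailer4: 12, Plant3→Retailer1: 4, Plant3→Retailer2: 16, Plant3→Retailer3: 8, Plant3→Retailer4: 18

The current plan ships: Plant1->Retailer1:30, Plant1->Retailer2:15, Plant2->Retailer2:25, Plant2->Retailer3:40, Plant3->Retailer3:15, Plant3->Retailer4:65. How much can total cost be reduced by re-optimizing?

Current plan cost = 30·19 + 15·10 + 25·11 + 40·5 + 15·8 + 65·18 = $2485.
Optimal plan:
  Plant1→Retailer4: 45 units
  Plant2→Retailer2: 40 units
  Plant2→Retailer3: 5 units
  Plant2→Retailer4: 20 units
  Plant3→Retailer1: 30 units
  Plant3→Retailer3: 50 units
Optimal cost = $1630.
Saving = 2485 − 1630 = $855.

855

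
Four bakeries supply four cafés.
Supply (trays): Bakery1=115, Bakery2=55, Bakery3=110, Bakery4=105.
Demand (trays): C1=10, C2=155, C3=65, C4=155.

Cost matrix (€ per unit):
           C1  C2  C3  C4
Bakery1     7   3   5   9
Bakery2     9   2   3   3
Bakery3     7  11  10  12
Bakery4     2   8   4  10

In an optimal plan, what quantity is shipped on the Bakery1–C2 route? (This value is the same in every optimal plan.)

Solving gives:
  Bakery1→C2: 115 trays
  Bakery2→C4: 55 trays
  Bakery3→C2: 10 trays
  Bakery3→C4: 100 trays
  Bakery4→C1: 10 trays
  Bakery4→C2: 30 trays
  Bakery4→C3: 65 trays
Total cost = €2340.
So Bakery1→C2 carries 115 trays.

115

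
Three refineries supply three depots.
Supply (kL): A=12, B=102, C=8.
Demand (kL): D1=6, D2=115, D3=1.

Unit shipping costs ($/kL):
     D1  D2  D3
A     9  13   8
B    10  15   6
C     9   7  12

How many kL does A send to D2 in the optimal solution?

Optimal shipments:
  A to D2: 12 × $13 = $156
  B to D1: 6 × $10 = $60
  B to D2: 95 × $15 = $1425
  B to D3: 1 × $6 = $6
  C to D2: 8 × $7 = $56
Total cost = $1703.
So A→D2 carries 12 kL.

12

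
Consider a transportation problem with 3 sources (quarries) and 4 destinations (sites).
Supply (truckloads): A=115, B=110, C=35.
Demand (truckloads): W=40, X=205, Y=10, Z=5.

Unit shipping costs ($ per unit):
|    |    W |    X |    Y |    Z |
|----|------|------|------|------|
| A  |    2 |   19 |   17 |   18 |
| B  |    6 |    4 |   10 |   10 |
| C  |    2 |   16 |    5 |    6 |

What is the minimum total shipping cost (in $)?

2345

An optimal shipping plan:
  A→W: 40 × $2 = $80
  A→X: 75 × $19 = $1425
  B→X: 110 × $4 = $440
  C→X: 20 × $16 = $320
  C→Y: 10 × $5 = $50
  C→Z: 5 × $6 = $30
Total = 80 + 1425 + 440 + 320 + 50 + 30 = $2345.
(Supply check: A ships 115; B ships 110; C ships 35.)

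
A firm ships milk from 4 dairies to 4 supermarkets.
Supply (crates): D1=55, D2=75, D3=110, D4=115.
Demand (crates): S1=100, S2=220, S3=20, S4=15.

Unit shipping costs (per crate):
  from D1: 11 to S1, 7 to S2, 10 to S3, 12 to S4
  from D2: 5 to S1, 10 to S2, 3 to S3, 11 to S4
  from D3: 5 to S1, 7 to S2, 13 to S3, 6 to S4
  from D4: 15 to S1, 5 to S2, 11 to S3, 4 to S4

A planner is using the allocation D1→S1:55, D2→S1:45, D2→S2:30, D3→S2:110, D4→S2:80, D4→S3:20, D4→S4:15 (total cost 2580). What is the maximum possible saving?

Current plan cost = 55·11 + 45·5 + 30·10 + 110·7 + 80·5 + 20·11 + 15·4 = 2580.
Optimal plan:
  D1 to S2: 55 crates
  D2 to S1: 55 crates
  D2 to S3: 20 crates
  D3 to S1: 45 crates
  D3 to S2: 65 crates
  D4 to S2: 100 crates
  D4 to S4: 15 crates
Optimal cost = 1960.
Saving = 2580 − 1960 = 620.

620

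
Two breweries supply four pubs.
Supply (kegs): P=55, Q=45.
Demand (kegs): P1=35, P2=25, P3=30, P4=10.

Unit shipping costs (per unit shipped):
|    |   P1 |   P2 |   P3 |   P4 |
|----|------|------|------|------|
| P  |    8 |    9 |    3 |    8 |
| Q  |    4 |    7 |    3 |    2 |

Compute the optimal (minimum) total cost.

An optimal shipping plan:
  P→P2: 25 × 9 = 225
  P→P3: 30 × 3 = 90
  Q→P1: 35 × 4 = 140
  Q→P4: 10 × 2 = 20
Total = 225 + 90 + 140 + 20 = 475.

475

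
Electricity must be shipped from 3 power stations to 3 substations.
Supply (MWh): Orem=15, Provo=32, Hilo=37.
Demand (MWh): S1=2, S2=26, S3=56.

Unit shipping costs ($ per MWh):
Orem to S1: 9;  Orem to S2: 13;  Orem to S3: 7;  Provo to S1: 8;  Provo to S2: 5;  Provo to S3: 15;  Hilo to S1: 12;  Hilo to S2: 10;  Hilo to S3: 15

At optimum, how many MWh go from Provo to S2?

26

Optimal shipments:
  Orem->S3: 15 × $7 = $105
  Provo->S1: 2 × $8 = $16
  Provo->S2: 26 × $5 = $130
  Provo->S3: 4 × $15 = $60
  Hilo->S3: 37 × $15 = $555
Total cost = $866.
So Provo→S2 carries 26 MWh.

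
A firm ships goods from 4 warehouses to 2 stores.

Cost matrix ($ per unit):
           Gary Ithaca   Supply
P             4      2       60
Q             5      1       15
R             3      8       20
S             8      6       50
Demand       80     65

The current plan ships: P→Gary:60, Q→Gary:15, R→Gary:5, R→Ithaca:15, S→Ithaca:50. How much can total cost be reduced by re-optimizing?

Current plan cost = 60·4 + 15·5 + 5·3 + 15·8 + 50·6 = $750.
Optimal plan:
  P->Gary: 60 units
  Q->Ithaca: 15 units
  R->Gary: 20 units
  S->Ithaca: 50 units
Optimal cost = $615.
Saving = 750 − 615 = $135.

135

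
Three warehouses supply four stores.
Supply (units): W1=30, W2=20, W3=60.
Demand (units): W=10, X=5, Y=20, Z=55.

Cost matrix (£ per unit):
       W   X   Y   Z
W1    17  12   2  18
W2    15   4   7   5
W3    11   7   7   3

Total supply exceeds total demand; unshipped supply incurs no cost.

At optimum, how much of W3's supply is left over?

An optimal plan:
  W1->Y: 20 × £2 = £40
  W2->X: 5 × £4 = £20
  W2->Z: 5 × £5 = £25
  W3->W: 10 × £11 = £110
  W3->Z: 50 × £3 = £150
Total cost = £345.
W3 ships 60 of its 60, leaving 0.

0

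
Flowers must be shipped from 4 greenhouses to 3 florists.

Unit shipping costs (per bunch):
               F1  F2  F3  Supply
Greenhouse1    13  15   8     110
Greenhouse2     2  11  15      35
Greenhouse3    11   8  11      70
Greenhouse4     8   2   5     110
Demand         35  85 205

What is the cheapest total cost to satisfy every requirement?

2015

An optimal shipping plan:
  Greenhouse1–F3: 110 × 8 = 880
  Greenhouse2–F1: 35 × 2 = 70
  Greenhouse3–F2: 70 × 8 = 560
  Greenhouse4–F2: 15 × 2 = 30
  Greenhouse4–F3: 95 × 5 = 475
Total = 880 + 70 + 560 + 30 + 475 = 2015.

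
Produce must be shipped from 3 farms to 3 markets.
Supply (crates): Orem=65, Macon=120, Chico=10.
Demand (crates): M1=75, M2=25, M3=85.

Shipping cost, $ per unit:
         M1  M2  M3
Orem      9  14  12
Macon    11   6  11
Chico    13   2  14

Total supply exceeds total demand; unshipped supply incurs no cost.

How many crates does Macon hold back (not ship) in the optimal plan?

10

Minimum-cost shipments:
  Orem to M1: 65 crates
  Macon to M1: 10 crates
  Macon to M2: 15 crates
  Macon to M3: 85 crates
  Chico to M2: 10 crates
Total cost = $1740.
Macon ships 110 of its 120, leaving 10.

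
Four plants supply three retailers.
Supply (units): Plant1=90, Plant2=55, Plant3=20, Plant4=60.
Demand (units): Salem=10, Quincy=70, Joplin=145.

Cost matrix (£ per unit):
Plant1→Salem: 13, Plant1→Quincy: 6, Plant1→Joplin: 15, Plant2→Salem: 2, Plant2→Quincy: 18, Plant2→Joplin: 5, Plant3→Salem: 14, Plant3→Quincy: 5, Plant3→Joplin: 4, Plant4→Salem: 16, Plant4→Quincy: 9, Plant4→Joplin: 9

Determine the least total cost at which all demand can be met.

1585

One minimum-cost allocation:
  Plant1→Quincy: 70 × £6 = £420
  Plant1→Joplin: 20 × £15 = £300
  Plant2→Salem: 10 × £2 = £20
  Plant2→Joplin: 45 × £5 = £225
  Plant3→Joplin: 20 × £4 = £80
  Plant4→Joplin: 60 × £9 = £540
Total = 420 + 300 + 20 + 225 + 80 + 540 = £1585.
(Supply check: Plant1 ships 90; Plant2 ships 55; Plant3 ships 20; Plant4 ships 60.)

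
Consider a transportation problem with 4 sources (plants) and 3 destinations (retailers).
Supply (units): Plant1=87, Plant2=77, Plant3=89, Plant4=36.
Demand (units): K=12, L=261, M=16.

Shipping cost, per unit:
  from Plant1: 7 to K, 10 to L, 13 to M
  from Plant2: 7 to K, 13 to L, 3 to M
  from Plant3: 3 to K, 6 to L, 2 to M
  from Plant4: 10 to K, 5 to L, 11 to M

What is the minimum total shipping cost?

Optimal allocation:
  Plant1→L: 87 × 10 = 870
  Plant2→K: 12 × 7 = 84
  Plant2→L: 49 × 13 = 637
  Plant2→M: 16 × 3 = 48
  Plant3→L: 89 × 6 = 534
  Plant4→L: 36 × 5 = 180
Total = 870 + 84 + 637 + 48 + 534 + 180 = 2353.
(Supply check: Plant1 ships 87; Plant2 ships 77; Plant3 ships 89; Plant4 ships 36.)

2353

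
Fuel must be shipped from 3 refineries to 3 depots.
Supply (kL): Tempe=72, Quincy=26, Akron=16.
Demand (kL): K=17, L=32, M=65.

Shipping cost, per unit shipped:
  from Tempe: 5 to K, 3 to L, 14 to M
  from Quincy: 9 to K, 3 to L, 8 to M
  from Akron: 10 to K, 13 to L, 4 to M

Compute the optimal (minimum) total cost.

A cheapest plan:
  Tempe→K: 17 kL
  Tempe→L: 32 kL
  Tempe→M: 23 kL
  Quincy→M: 26 kL
  Akron→M: 16 kL
Total cost = 775.

775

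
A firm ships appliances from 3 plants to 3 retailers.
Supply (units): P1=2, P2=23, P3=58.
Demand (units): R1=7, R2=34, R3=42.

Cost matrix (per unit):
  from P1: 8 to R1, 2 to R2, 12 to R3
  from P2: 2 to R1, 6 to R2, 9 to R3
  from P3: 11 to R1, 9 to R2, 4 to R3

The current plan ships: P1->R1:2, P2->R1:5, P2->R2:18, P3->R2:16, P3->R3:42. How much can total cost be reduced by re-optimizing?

Current plan cost = 2·8 + 5·2 + 18·6 + 16·9 + 42·4 = 446.
Optimal plan:
  P1->R2: 2 × 2 = 4
  P2->R1: 7 × 2 = 14
  P2->R2: 16 × 6 = 96
  P3->R2: 16 × 9 = 144
  P3->R3: 42 × 4 = 168
Optimal cost = 426.
Saving = 446 − 426 = 20.

20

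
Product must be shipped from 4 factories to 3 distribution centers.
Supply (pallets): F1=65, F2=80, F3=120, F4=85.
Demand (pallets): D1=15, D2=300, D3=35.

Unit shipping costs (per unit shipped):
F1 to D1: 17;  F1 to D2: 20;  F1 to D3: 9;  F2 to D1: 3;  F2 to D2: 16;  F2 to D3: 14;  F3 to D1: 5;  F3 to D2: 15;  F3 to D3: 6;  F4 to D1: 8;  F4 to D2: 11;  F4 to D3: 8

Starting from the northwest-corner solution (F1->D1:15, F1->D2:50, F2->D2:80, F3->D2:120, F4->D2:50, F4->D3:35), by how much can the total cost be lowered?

430

Current plan cost = 15·17 + 50·20 + 80·16 + 120·15 + 50·11 + 35·8 = 5165.
Optimal plan:
  F1→D2: 30 × 20 = 600
  F1→D3: 35 × 9 = 315
  F2→D1: 15 × 3 = 45
  F2→D2: 65 × 16 = 1040
  F3→D2: 120 × 15 = 1800
  F4→D2: 85 × 11 = 935
Optimal cost = 4735.
Saving = 5165 − 4735 = 430.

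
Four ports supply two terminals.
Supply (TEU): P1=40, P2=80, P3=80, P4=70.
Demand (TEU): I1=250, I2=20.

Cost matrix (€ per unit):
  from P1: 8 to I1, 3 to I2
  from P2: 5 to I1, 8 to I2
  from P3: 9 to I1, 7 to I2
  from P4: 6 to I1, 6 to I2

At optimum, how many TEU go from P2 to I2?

Solving gives:
  P1 to I1: 20 × €8 = €160
  P1 to I2: 20 × €3 = €60
  P2 to I1: 80 × €5 = €400
  P3 to I1: 80 × €9 = €720
  P4 to I1: 70 × €6 = €420
Total cost = €1760.
The route P2→I2 is not used.

0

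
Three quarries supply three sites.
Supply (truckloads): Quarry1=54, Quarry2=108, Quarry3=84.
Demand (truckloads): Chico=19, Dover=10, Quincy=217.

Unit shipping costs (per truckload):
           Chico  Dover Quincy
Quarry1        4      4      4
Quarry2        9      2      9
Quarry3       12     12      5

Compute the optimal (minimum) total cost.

1538

An optimal shipping plan:
  Quarry1 to Quincy: 54 × 4 = 216
  Quarry2 to Chico: 19 × 9 = 171
  Quarry2 to Dover: 10 × 2 = 20
  Quarry2 to Quincy: 79 × 9 = 711
  Quarry3 to Quincy: 84 × 5 = 420
Total = 216 + 171 + 20 + 711 + 420 = 1538.
(Supply check: Quarry1 ships 54; Quarry2 ships 108; Quarry3 ships 84.)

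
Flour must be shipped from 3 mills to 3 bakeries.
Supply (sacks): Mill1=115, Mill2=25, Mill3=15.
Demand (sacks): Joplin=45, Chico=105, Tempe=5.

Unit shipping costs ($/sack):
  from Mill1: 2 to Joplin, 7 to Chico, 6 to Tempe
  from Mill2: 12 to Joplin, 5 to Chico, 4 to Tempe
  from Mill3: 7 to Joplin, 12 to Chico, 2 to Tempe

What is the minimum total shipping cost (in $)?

835

A cheapest plan:
  Mill1–Joplin: 35 × $2 = $70
  Mill1–Chico: 80 × $7 = $560
  Mill2–Chico: 25 × $5 = $125
  Mill3–Joplin: 10 × $7 = $70
  Mill3–Tempe: 5 × $2 = $10
Total = 70 + 560 + 125 + 70 + 10 = $835.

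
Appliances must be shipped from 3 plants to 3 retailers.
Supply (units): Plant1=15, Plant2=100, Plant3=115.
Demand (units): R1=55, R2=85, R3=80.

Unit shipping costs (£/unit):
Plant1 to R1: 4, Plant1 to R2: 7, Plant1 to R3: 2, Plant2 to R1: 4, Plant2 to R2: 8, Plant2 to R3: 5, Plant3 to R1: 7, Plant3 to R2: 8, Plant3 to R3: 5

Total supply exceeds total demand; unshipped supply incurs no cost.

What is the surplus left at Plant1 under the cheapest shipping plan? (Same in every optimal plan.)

Minimum-cost shipments:
  Plant1 to R3: 15 × £2 = £30
  Plant2 to R1: 55 × £4 = £220
  Plant2 to R2: 45 × £8 = £360
  Plant3 to R2: 40 × £8 = £320
  Plant3 to R3: 65 × £5 = £325
Total cost = £1255.
Plant1 ships 15 of its 15, leaving 0.

0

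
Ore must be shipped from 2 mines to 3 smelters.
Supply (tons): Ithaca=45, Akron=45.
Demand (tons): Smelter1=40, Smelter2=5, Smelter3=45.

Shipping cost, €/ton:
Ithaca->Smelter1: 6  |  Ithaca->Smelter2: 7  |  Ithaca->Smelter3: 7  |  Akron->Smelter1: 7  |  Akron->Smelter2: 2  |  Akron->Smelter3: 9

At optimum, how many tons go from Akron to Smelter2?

5

Solving gives:
  Ithaca->Smelter3: 45 × €7 = €315
  Akron->Smelter1: 40 × €7 = €280
  Akron->Smelter2: 5 × €2 = €10
Total cost = €605.
So Akron→Smelter2 carries 5 tons.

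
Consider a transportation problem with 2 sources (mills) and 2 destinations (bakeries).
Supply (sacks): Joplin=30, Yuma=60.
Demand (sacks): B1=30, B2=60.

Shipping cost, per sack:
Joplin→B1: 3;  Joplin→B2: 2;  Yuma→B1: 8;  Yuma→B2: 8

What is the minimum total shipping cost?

540

A cheapest plan:
  Joplin->B2: 30 × 2 = 60
  Yuma->B1: 30 × 8 = 240
  Yuma->B2: 30 × 8 = 240
Total = 60 + 240 + 240 = 540.
(Supply check: Joplin ships 30; Yuma ships 60.)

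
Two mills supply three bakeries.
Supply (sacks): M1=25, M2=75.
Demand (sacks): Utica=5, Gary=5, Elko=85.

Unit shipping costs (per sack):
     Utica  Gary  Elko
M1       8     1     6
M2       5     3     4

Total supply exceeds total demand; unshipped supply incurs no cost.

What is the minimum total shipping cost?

400

An optimal shipping plan:
  M1→Gary: 5 × 1 = 5
  M1→Elko: 15 × 6 = 90
  M2→Utica: 5 × 5 = 25
  M2→Elko: 70 × 4 = 280
Total = 5 + 90 + 25 + 280 = 400.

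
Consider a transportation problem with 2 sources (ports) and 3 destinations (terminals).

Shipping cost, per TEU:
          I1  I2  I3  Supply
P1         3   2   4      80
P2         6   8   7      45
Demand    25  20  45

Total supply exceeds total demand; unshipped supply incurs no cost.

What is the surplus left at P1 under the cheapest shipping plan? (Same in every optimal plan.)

0

Minimum-cost shipments:
  P1→I1: 25 TEU
  P1→I2: 20 TEU
  P1→I3: 35 TEU
  P2→I3: 10 TEU
Total cost = 325.
P1 ships 80 of its 80, leaving 0.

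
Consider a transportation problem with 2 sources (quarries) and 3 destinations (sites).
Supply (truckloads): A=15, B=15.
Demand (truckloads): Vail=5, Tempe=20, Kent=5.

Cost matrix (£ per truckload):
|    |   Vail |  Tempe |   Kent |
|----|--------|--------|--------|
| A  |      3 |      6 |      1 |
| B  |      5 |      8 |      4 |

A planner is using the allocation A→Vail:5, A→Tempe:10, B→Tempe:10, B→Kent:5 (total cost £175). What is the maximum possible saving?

Current plan cost = 5·3 + 10·6 + 10·8 + 5·4 = £175.
Optimal plan:
  A to Vail: 5 × £3 = £15
  A to Tempe: 5 × £6 = £30
  A to Kent: 5 × £1 = £5
  B to Tempe: 15 × £8 = £120
Optimal cost = £170.
Saving = 175 − 170 = £5.

5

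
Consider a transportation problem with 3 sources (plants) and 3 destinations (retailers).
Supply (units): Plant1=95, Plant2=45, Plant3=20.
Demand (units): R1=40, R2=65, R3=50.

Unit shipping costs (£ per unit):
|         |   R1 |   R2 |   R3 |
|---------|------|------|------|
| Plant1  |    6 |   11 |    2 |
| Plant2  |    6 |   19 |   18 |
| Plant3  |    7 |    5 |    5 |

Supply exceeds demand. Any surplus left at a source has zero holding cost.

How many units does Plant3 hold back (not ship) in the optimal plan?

An optimal plan:
  Plant1→R2: 45 × £11 = £495
  Plant1→R3: 50 × £2 = £100
  Plant2→R1: 40 × £6 = £240
  Plant3→R2: 20 × £5 = £100
Total cost = £935.
Plant3 ships 20 of its 20, leaving 0.

0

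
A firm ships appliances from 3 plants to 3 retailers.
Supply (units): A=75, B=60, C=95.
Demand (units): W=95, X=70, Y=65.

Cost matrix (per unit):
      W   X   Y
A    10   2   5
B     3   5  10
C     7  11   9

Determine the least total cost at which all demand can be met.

1130

An optimal shipping plan:
  A to X: 70 × 2 = 140
  A to Y: 5 × 5 = 25
  B to W: 60 × 3 = 180
  C to W: 35 × 7 = 245
  C to Y: 60 × 9 = 540
Total = 140 + 25 + 180 + 245 + 540 = 1130.
(Supply check: A ships 75; B ships 60; C ships 95.)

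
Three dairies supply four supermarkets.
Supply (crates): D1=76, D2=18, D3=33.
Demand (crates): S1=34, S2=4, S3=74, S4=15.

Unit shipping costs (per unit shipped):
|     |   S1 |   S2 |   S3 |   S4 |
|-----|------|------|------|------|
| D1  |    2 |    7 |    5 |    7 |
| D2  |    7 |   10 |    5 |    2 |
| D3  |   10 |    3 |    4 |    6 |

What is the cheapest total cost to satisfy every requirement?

A cheapest plan:
  D1->S1: 34 crates
  D1->S3: 42 crates
  D2->S3: 3 crates
  D2->S4: 15 crates
  D3->S2: 4 crates
  D3->S3: 29 crates
Total cost = 451.
(Supply check: D1 ships 76; D2 ships 18; D3 ships 33.)

451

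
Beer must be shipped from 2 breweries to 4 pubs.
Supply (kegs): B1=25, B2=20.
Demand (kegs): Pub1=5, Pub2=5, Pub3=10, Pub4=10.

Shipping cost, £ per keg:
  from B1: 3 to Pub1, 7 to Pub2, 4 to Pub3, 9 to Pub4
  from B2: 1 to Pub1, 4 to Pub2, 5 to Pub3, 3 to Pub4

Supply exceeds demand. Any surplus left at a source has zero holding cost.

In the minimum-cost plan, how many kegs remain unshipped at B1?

15

An optimal plan:
  B1→Pub3: 10 × £4 = £40
  B2→Pub1: 5 × £1 = £5
  B2→Pub2: 5 × £4 = £20
  B2→Pub4: 10 × £3 = £30
Total cost = £95.
B1 ships 10 of its 25, leaving 15.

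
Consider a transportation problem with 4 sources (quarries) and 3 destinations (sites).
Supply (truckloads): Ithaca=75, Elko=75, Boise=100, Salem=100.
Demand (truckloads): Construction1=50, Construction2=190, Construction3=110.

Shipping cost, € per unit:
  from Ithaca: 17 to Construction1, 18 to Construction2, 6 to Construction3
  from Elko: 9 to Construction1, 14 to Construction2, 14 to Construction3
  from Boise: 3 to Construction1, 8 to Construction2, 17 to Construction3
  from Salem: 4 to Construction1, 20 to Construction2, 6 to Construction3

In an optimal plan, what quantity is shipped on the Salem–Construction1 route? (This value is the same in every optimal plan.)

The minimum-cost plan:
  Ithaca->Construction2: 15 × €18 = €270
  Ithaca->Construction3: 60 × €6 = €360
  Elko->Construction2: 75 × €14 = €1050
  Boise->Construction2: 100 × €8 = €800
  Salem->Construction1: 50 × €4 = €200
  Salem->Construction3: 50 × €6 = €300
Total cost = €2980.
So Salem→Construction1 carries 50 truckloads.

50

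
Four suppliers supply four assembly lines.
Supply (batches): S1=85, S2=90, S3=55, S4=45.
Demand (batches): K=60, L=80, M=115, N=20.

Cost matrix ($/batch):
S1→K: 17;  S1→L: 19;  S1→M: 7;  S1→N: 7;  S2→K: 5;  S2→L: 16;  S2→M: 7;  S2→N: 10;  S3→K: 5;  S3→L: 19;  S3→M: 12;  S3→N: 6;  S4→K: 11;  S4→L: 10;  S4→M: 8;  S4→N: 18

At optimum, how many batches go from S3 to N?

20

The minimum-cost plan:
  S1 to M: 85 × $7 = $595
  S2 to K: 25 × $5 = $125
  S2 to L: 35 × $16 = $560
  S2 to M: 30 × $7 = $210
  S3 to K: 35 × $5 = $175
  S3 to N: 20 × $6 = $120
  S4 to L: 45 × $10 = $450
Total cost = $2235.
So S3→N carries 20 batches.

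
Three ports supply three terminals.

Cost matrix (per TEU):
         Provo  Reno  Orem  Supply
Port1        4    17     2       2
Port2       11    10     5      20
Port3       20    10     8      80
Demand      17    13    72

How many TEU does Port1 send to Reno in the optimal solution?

Optimal shipments:
  Port1→Provo: 2 × 4 = 8
  Port2→Provo: 15 × 11 = 165
  Port2→Orem: 5 × 5 = 25
  Port3→Reno: 13 × 10 = 130
  Port3→Orem: 67 × 8 = 536
Total cost = 864.
The route Port1→Reno is not used.

0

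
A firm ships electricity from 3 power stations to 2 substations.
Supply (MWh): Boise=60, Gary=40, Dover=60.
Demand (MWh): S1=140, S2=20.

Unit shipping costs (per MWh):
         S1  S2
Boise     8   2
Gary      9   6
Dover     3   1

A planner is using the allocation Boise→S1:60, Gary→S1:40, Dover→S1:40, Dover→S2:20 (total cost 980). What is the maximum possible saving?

80

Current plan cost = 60·8 + 40·9 + 40·3 + 20·1 = 980.
Optimal plan:
  Boise->S1: 40 × 8 = 320
  Boise->S2: 20 × 2 = 40
  Gary->S1: 40 × 9 = 360
  Dover->S1: 60 × 3 = 180
Optimal cost = 900.
Saving = 980 − 900 = 80.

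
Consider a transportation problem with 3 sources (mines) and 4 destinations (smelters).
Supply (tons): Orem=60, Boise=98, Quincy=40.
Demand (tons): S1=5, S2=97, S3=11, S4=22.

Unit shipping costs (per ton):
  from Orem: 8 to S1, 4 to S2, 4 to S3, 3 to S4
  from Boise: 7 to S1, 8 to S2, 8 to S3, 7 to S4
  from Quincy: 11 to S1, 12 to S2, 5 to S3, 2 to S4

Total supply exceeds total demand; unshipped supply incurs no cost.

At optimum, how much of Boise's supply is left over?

56

An optimal plan:
  Orem→S2: 60 × 4 = 240
  Boise→S1: 5 × 7 = 35
  Boise→S2: 37 × 8 = 296
  Quincy→S3: 11 × 5 = 55
  Quincy→S4: 22 × 2 = 44
Total cost = 670.
Boise ships 42 of its 98, leaving 56.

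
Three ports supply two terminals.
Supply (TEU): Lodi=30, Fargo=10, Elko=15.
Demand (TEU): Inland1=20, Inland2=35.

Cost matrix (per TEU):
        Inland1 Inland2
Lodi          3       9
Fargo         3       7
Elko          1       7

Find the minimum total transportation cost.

325

One minimum-cost allocation:
  Lodi->Inland1: 20 TEU
  Lodi->Inland2: 10 TEU
  Fargo->Inland2: 10 TEU
  Elko->Inland2: 15 TEU
Total cost = 325.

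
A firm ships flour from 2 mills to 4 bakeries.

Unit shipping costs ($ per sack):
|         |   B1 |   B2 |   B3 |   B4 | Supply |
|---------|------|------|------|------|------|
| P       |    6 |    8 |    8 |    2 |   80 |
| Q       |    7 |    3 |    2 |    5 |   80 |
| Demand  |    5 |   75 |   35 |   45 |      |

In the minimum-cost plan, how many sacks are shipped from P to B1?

Solving gives:
  P to B1: 5 sacks
  P to B2: 30 sacks
  P to B4: 45 sacks
  Q to B2: 45 sacks
  Q to B3: 35 sacks
Total cost = $565.
So P→B1 carries 5 sacks.

5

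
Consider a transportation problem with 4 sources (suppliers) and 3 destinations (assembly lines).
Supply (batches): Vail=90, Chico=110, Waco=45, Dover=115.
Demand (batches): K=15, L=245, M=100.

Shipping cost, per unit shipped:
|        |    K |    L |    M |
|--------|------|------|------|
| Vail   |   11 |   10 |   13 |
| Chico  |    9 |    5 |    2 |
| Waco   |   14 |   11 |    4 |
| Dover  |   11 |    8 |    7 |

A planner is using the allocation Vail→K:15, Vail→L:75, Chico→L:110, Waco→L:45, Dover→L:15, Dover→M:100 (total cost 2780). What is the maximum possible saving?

380

Current plan cost = 15·11 + 75·10 + 110·5 + 45·11 + 15·8 + 100·7 = 2780.
Optimal plan:
  Vail to K: 15 × 11 = 165
  Vail to L: 75 × 10 = 750
  Chico to L: 55 × 5 = 275
  Chico to M: 55 × 2 = 110
  Waco to M: 45 × 4 = 180
  Dover to L: 115 × 8 = 920
Optimal cost = 2400.
Saving = 2780 − 2400 = 380.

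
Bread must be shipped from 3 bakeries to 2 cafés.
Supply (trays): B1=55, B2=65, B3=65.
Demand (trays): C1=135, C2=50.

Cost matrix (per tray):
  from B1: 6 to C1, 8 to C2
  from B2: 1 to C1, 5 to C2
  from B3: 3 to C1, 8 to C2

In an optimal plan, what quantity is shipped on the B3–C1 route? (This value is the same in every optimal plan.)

The minimum-cost plan:
  B1→C1: 5 × 6 = 30
  B1→C2: 50 × 8 = 400
  B2→C1: 65 × 1 = 65
  B3→C1: 65 × 3 = 195
Total cost = 690.
So B3→C1 carries 65 trays.

65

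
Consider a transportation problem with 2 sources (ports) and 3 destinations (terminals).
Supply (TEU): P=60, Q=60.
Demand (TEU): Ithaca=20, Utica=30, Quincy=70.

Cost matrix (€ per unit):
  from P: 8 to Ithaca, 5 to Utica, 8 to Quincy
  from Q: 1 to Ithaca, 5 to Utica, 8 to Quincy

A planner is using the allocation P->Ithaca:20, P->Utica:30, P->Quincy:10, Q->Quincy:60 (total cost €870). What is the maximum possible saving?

140

Current plan cost = 20·8 + 30·5 + 10·8 + 60·8 = €870.
Optimal plan:
  P->Utica: 30 × €5 = €150
  P->Quincy: 30 × €8 = €240
  Q->Ithaca: 20 × €1 = €20
  Q->Quincy: 40 × €8 = €320
Optimal cost = €730.
Saving = 870 − 730 = €140.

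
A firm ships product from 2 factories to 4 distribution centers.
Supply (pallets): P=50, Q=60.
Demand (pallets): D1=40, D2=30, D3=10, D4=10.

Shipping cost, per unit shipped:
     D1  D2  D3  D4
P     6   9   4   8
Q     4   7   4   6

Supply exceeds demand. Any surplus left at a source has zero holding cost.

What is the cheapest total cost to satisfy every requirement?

510

An optimal shipping plan:
  P–D1: 20 × 6 = 120
  P–D3: 10 × 4 = 40
  Q–D1: 20 × 4 = 80
  Q–D2: 30 × 7 = 210
  Q–D4: 10 × 6 = 60
Total = 120 + 40 + 80 + 210 + 60 = 510.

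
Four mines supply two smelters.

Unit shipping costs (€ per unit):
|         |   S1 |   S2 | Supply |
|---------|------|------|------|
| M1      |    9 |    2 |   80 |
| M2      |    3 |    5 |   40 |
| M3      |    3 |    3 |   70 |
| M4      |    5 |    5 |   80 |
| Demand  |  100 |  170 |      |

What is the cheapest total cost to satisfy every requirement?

One minimum-cost allocation:
  M1->S2: 80 × €2 = €160
  M2->S1: 40 × €3 = €120
  M3->S1: 60 × €3 = €180
  M3->S2: 10 × €3 = €30
  M4->S2: 80 × €5 = €400
Total = 160 + 120 + 180 + 30 + 400 = €890.

890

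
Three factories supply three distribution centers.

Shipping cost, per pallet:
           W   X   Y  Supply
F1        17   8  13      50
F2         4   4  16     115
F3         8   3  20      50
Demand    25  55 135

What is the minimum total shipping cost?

Optimal allocation:
  F1 to Y: 50 × 13 = 650
  F2 to W: 25 × 4 = 100
  F2 to X: 5 × 4 = 20
  F2 to Y: 85 × 16 = 1360
  F3 to X: 50 × 3 = 150
Total = 650 + 100 + 20 + 1360 + 150 = 2280.

2280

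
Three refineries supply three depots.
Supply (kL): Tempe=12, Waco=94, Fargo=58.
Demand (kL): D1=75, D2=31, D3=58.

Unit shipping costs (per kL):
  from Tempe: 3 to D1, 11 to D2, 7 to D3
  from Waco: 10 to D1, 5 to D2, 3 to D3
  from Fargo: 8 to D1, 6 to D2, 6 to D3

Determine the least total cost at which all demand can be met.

An optimal shipping plan:
  Tempe to D1: 12 × 3 = 36
  Waco to D1: 5 × 10 = 50
  Waco to D2: 31 × 5 = 155
  Waco to D3: 58 × 3 = 174
  Fargo to D1: 58 × 8 = 464
Total = 36 + 50 + 155 + 174 + 464 = 879.

879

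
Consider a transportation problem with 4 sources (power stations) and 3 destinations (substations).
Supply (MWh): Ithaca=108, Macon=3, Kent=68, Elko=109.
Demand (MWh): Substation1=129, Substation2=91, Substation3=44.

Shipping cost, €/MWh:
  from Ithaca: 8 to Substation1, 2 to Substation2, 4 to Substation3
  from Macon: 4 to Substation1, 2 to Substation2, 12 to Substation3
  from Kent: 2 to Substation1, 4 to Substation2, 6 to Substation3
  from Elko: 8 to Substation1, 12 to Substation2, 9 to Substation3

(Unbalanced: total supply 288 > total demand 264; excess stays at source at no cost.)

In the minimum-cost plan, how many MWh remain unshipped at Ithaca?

Minimum-cost shipments:
  Ithaca->Substation2: 88 MWh
  Ithaca->Substation3: 20 MWh
  Macon->Substation2: 3 MWh
  Kent->Substation1: 68 MWh
  Elko->Substation1: 61 MWh
  Elko->Substation3: 24 MWh
Total cost = €1102.
Ithaca ships 108 of its 108, leaving 0.

0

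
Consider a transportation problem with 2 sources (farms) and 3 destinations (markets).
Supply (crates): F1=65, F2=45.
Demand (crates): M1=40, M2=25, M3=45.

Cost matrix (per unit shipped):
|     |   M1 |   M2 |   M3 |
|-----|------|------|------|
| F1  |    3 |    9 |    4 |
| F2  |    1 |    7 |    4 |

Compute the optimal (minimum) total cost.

A cheapest plan:
  F1–M1: 20 × 3 = 60
  F1–M3: 45 × 4 = 180
  F2–M1: 20 × 1 = 20
  F2–M2: 25 × 7 = 175
Total = 60 + 180 + 20 + 175 = 435.

435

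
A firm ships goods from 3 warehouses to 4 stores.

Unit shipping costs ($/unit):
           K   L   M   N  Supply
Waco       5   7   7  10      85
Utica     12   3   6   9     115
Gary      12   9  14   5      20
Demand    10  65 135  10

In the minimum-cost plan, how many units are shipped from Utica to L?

The minimum-cost plan:
  Waco→K: 10 × $5 = $50
  Waco→M: 75 × $7 = $525
  Utica→L: 55 × $3 = $165
  Utica→M: 60 × $6 = $360
  Gary→L: 10 × $9 = $90
  Gary→N: 10 × $5 = $50
Total cost = $1240.
So Utica→L carries 55 units.

55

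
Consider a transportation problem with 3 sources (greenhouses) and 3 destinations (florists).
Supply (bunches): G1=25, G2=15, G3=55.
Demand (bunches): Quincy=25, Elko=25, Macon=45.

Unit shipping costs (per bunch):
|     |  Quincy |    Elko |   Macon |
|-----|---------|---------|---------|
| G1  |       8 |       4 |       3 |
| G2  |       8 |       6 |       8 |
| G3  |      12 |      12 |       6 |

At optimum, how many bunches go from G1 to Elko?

25

Optimal shipments:
  G1→Elko: 25 bunches
  G2→Quincy: 15 bunches
  G3→Quincy: 10 bunches
  G3→Macon: 45 bunches
Total cost = 610.
So G1→Elko carries 25 bunches.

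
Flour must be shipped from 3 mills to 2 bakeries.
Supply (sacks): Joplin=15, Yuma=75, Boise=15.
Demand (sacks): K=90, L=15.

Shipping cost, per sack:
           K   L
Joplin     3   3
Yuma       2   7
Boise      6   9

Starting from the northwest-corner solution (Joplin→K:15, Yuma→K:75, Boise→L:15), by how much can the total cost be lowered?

Current plan cost = 15·3 + 75·2 + 15·9 = 330.
Optimal plan:
  Joplin→L: 15 × 3 = 45
  Yuma→K: 75 × 2 = 150
  Boise→K: 15 × 6 = 90
Optimal cost = 285.
Saving = 330 − 285 = 45.

45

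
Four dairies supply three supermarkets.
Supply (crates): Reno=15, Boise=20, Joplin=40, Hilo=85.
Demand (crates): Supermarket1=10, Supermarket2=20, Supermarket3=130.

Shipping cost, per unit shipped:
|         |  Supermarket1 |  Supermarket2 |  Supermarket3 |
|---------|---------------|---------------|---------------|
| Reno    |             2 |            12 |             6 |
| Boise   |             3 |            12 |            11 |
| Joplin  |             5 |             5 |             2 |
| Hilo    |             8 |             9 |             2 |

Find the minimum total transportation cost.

520

Optimal allocation:
  Reno to Supermarket3: 15 × 6 = 90
  Boise to Supermarket1: 10 × 3 = 30
  Boise to Supermarket2: 10 × 12 = 120
  Joplin to Supermarket2: 10 × 5 = 50
  Joplin to Supermarket3: 30 × 2 = 60
  Hilo to Supermarket3: 85 × 2 = 170
Total = 90 + 30 + 120 + 50 + 60 + 170 = 520.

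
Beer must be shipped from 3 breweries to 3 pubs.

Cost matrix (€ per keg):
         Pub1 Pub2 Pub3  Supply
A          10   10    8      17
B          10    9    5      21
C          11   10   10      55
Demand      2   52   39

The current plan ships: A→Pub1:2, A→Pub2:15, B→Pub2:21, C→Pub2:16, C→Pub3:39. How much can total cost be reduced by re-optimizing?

116

Current plan cost = 2·10 + 15·10 + 21·9 + 16·10 + 39·10 = €909.
Optimal plan:
  A–Pub3: 17 × €8 = €136
  B–Pub3: 21 × €5 = €105
  C–Pub1: 2 × €11 = €22
  C–Pub2: 52 × €10 = €520
  C–Pub3: 1 × €10 = €10
Optimal cost = €793.
Saving = 909 − 793 = €116.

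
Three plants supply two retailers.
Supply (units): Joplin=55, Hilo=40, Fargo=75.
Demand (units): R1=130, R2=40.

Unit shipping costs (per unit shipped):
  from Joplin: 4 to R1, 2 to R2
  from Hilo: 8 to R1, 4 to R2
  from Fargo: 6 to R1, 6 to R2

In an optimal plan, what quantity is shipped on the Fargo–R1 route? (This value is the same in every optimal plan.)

75

Optimal shipments:
  Joplin->R1: 55 × 4 = 220
  Hilo->R2: 40 × 4 = 160
  Fargo->R1: 75 × 6 = 450
Total cost = 830.
So Fargo→R1 carries 75 units.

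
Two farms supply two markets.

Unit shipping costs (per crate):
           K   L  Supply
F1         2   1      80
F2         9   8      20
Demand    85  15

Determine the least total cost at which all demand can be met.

One minimum-cost allocation:
  F1–K: 65 × 2 = 130
  F1–L: 15 × 1 = 15
  F2–K: 20 × 9 = 180
Total = 130 + 15 + 180 = 325.

325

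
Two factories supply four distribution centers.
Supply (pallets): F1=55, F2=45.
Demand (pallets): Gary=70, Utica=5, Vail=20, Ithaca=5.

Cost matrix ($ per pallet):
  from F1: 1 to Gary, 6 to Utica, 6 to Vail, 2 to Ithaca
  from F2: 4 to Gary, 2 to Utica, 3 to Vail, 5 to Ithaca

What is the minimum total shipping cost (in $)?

Optimal allocation:
  F1->Gary: 50 pallets
  F1->Ithaca: 5 pallets
  F2->Gary: 20 pallets
  F2->Utica: 5 pallets
  F2->Vail: 20 pallets
Total cost = $210.

210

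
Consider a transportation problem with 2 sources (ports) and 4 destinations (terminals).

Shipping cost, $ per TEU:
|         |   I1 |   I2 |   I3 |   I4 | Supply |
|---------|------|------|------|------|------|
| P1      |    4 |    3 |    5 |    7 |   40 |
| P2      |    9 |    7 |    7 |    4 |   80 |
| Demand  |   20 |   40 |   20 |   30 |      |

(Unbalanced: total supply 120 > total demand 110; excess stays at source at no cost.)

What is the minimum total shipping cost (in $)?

540

A cheapest plan:
  P1->I1: 20 TEU
  P1->I2: 20 TEU
  P2->I2: 20 TEU
  P2->I3: 20 TEU
  P2->I4: 30 TEU
Total cost = $540.
(Supply check: P1 ships 40; P2 ships 70.)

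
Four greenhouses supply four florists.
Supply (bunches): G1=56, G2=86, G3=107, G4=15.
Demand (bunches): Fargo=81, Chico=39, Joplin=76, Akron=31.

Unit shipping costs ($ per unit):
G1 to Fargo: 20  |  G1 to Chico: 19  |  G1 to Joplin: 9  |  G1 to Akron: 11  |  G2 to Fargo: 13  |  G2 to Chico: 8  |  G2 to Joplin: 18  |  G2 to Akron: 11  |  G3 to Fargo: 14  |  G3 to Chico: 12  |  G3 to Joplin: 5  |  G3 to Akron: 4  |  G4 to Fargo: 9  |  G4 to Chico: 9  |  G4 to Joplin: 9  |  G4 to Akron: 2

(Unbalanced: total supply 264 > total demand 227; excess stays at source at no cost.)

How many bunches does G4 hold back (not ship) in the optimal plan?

0

Minimum-cost shipments:
  G1->Joplin: 19 × $9 = $171
  G2->Fargo: 47 × $13 = $611
  G2->Chico: 39 × $8 = $312
  G3->Fargo: 19 × $14 = $266
  G3->Joplin: 57 × $5 = $285
  G3->Akron: 31 × $4 = $124
  G4->Fargo: 15 × $9 = $135
Total cost = $1904.
G4 ships 15 of its 15, leaving 0.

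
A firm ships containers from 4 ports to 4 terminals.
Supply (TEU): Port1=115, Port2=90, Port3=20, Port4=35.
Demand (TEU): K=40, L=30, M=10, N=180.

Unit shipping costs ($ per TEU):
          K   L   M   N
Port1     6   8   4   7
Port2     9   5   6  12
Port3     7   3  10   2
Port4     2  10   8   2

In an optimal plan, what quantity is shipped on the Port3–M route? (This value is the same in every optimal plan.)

0

Solving gives:
  Port1–N: 115 × $7 = $805
  Port2–K: 40 × $9 = $360
  Port2–L: 30 × $5 = $150
  Port2–M: 10 × $6 = $60
  Port2–N: 10 × $12 = $120
  Port3–N: 20 × $2 = $40
  Port4–N: 35 × $2 = $70
Total cost = $1605.
The route Port3→M is not used.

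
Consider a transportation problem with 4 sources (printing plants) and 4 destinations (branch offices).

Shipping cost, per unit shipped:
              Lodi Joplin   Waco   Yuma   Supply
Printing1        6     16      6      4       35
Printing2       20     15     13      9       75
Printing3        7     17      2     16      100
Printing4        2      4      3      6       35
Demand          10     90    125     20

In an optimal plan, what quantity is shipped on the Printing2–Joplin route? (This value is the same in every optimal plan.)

55

The minimum-cost plan:
  Printing1→Lodi: 10 × 6 = 60
  Printing1→Waco: 25 × 6 = 150
  Printing2→Joplin: 55 × 15 = 825
  Printing2→Yuma: 20 × 9 = 180
  Printing3→Waco: 100 × 2 = 200
  Printing4→Joplin: 35 × 4 = 140
Total cost = 1555.
So Printing2→Joplin carries 55 boxes.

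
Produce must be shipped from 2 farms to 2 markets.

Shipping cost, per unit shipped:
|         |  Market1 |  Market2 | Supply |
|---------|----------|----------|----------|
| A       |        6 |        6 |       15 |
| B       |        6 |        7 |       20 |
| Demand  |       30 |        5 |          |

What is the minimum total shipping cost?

Optimal allocation:
  A->Market1: 10 × 6 = 60
  A->Market2: 5 × 6 = 30
  B->Market1: 20 × 6 = 120
Total = 60 + 30 + 120 = 210.
(Supply check: A ships 15; B ships 20.)

210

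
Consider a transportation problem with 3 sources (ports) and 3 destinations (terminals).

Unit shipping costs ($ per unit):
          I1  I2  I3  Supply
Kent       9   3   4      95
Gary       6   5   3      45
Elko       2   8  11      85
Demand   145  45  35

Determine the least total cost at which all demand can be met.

Optimal allocation:
  Kent–I1: 15 TEU
  Kent–I2: 45 TEU
  Kent–I3: 35 TEU
  Gary–I1: 45 TEU
  Elko–I1: 85 TEU
Total cost = $850.
(Supply check: Kent ships 95; Gary ships 45; Elko ships 85.)

850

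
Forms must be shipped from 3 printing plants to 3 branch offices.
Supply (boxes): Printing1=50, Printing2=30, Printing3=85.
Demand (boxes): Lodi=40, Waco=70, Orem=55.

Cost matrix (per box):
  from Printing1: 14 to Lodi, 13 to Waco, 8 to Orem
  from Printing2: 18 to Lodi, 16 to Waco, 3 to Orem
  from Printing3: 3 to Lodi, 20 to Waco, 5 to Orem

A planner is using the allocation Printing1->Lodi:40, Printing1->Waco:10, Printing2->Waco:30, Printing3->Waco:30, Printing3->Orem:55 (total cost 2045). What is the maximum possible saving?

700

Current plan cost = 40·14 + 10·13 + 30·16 + 30·20 + 55·5 = 2045.
Optimal plan:
  Printing1–Waco: 50 boxes
  Printing2–Waco: 20 boxes
  Printing2–Orem: 10 boxes
  Printing3–Lodi: 40 boxes
  Printing3–Orem: 45 boxes
Optimal cost = 1345.
Saving = 2045 − 1345 = 700.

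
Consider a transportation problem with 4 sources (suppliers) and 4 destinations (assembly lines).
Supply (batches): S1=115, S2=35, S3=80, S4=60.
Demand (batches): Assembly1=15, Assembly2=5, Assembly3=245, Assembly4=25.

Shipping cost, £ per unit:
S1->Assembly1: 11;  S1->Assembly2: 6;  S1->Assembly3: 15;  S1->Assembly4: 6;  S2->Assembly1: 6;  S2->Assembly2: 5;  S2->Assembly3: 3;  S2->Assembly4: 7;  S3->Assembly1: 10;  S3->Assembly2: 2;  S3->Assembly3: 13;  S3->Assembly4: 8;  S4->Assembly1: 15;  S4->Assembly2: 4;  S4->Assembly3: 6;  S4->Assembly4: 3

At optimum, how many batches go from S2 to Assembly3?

Optimal shipments:
  S1→Assembly1: 15 × £11 = £165
  S1→Assembly3: 75 × £15 = £1125
  S1→Assembly4: 25 × £6 = £150
  S2→Assembly3: 35 × £3 = £105
  S3→Assembly2: 5 × £2 = £10
  S3→Assembly3: 75 × £13 = £975
  S4→Assembly3: 60 × £6 = £360
Total cost = £2890.
So S2→Assembly3 carries 35 batches.

35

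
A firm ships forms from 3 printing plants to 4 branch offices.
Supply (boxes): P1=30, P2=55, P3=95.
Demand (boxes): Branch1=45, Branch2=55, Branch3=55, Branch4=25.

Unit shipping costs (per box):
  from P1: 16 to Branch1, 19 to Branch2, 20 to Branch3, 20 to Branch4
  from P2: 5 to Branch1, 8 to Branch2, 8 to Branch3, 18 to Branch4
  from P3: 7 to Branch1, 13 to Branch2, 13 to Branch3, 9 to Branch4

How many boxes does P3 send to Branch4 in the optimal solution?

The minimum-cost plan:
  P1 to Branch2: 30 × 19 = 570
  P2 to Branch2: 25 × 8 = 200
  P2 to Branch3: 30 × 8 = 240
  P3 to Branch1: 45 × 7 = 315
  P3 to Branch3: 25 × 13 = 325
  P3 to Branch4: 25 × 9 = 225
Total cost = 1875.
So P3→Branch4 carries 25 boxes.

25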